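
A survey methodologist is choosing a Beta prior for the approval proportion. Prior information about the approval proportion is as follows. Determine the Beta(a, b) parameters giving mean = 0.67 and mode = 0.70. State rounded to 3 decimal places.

a = 8.933, b = 4.400

Let s = a+b. Mean gives a = μs = 0.67s; mode gives (a−1)/(s−2) = 0.70.
Substituting: 0.67s − 1 = 0.70(s−2) = 0.70s − 1.40, so -0.03s = -0.40 and s = 13.3333.
Then a = 0.67×13.3333 = 8.933 and b = s−a = 4.400.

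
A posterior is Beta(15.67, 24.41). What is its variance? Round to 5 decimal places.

0.00580

Var = αβ/[(α+β)²(α+β+1)] = (15.67×24.41)/(40.08²×41.08) = 382.5047/65991.174912 = 0.00580.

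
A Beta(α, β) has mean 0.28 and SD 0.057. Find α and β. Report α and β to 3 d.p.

α = 17.094, β = 43.956

σ² = 0.057² = 0.003249.
With s = α+β, Var = μ(1−μ)/(s+1), so s+1 = (0.28×0.72)/0.003249 = 62.0499 and s = 61.0499.
α = μs = 17.094, β = (1−μ)s = 43.956.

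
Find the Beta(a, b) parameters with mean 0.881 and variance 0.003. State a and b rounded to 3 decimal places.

By moment matching, a+b = μ(1−μ)/σ² − 1 = (0.881·0.119)/0.003 − 1 = 34.9463 − 1 = 33.9463.
Since a/(a+b) = μ, a = 0.881·33.9463 = 29.907 and b = 0.119·33.9463 = 4.040.

a = 29.907, b = 4.040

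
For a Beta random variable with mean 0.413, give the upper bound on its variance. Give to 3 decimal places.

0.242

Var = μ(1−μ)/(α+β+1), which approaches μ(1−μ) as α+β → 0.
So the supremum is μ(1−μ) = 0.413×0.587 = 0.242.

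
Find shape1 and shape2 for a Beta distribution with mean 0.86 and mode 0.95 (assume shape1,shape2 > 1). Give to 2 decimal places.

Let s = shape1+shape2. Mean gives shape1 = μs = 0.86s; mode gives (shape1−1)/(s−2) = 0.95.
Substituting: 0.86s − 1 = 0.95(s−2) = 0.95s − 1.90, so -0.09s = -0.90 and s = 10.0000.
Then shape1 = 0.86×10.0000 = 8.60 and shape2 = s−shape1 = 1.40.

shape1 = 8.60, shape2 = 1.40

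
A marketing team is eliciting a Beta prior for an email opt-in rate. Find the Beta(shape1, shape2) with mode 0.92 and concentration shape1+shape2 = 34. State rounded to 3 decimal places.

shape1 = 30.440, shape2 = 3.560

For shape1,shape2>1 the mode is (shape1−1)/(shape1+shape2−2), so shape1 = mode·(κ−2)+1 = 0.92×32+1 = 30.440.
And shape2 = (1−mode)·(κ−2)+1 = 0.08×32+1 = 3.560.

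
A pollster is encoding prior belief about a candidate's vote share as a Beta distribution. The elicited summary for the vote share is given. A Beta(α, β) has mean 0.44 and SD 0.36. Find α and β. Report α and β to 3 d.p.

Variance = 0.36² = 0.1296. The moment-matching identity α+β = μ(1−μ)/Var − 1 gives
α+β = 0.2464/0.1296 − 1 = 0.9012, so α = μ·0.9012 = 0.397 and β = (1−μ)·0.9012 = 0.505.

α = 0.397, β = 0.505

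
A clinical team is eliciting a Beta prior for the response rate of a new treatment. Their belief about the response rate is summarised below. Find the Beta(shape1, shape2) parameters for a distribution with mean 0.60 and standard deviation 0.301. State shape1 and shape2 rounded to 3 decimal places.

shape1 = 0.989, shape2 = 0.660

Variance = 0.301² = 0.090601. The moment-matching identity shape1+shape2 = μ(1−μ)/Var − 1 gives
shape1+shape2 = 0.2400/0.090601 − 1 = 1.6490, so shape1 = μ·1.6490 = 0.989 and shape2 = (1−μ)·1.6490 = 0.660.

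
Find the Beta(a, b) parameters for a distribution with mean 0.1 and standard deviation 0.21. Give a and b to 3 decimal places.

a = 0.104, b = 0.937

First σ² = 0.0441. Setting a = μn, b = (1−μ)n with n = a+b,
μ(1−μ)/(n+1) = 0.0441 ⇒ n+1 = 0.09/0.0441 = 2.0408 ⇒ n = 1.0408.
Hence a = 0.1×1.0408 = 0.104, b = 0.9×1.0408 = 0.937.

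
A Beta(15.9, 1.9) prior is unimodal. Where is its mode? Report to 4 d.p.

With α,β > 1, mode = (α−1)/(α+β−2) = 14.9/15.8 = 0.9430.

0.9430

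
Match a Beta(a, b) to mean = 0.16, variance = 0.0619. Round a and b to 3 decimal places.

a = 0.187, b = 0.984

By moment matching, a+b = μ(1−μ)/σ² − 1 = (0.16·0.84)/0.0619 − 1 = 2.1712 − 1 = 1.1712.
Since a/(a+b) = μ, a = 0.16·1.1712 = 0.187 and b = 0.84·1.1712 = 0.984.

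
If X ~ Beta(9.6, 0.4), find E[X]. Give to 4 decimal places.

The Beta mean is α/(α+β) = 9.6/(9.6+0.4) = 0.9600.

0.9600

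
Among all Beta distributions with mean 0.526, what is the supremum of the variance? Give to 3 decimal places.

0.249

Var = μ(1−μ)/(α+β+1), which approaches μ(1−μ) as α+β → 0.
So the supremum is μ(1−μ) = 0.526×0.474 = 0.249.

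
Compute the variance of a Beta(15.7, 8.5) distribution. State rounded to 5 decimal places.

μ = 15.7/24.2 = 0.648760; Var = μ(1−μ)/(α+β+1) = 0.2278704/25.2 = 0.00904.

0.00904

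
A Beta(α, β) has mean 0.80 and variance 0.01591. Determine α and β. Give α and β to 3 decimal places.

By moment matching, α+β = μ(1−μ)/σ² − 1 = (0.80·0.20)/0.01591 − 1 = 10.0566 − 1 = 9.0566.
Since α/(α+β) = μ, α = 0.80·9.0566 = 7.245 and β = 0.20·9.0566 = 1.811.

α = 7.245, β = 1.811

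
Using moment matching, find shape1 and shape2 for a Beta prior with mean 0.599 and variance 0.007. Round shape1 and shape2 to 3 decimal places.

shape1 = 19.955, shape2 = 13.359

By moment matching, shape1+shape2 = μ(1−μ)/σ² − 1 = (0.599·0.401)/0.007 − 1 = 34.3141 − 1 = 33.3141.
Since shape1/(shape1+shape2) = μ, shape1 = 0.599·33.3141 = 19.955 and shape2 = 0.401·33.3141 = 13.359.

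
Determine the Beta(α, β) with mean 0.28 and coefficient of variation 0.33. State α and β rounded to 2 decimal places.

α = 6.33, β = 16.28

σ = CV·μ = 0.33×0.28 = 0.09240, so σ² = 0.008538.
s+1 = μ(1−μ)/σ² = 0.2016/0.008538 = 23.6128, so s = α+β = 22.6128.
α = μs = 6.33, β = (1−μ)s = 16.28.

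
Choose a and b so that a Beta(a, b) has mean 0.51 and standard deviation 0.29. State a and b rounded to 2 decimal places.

a = 1.01, b = 0.97

σ² = 0.29² = 0.0841.
With s = a+b, Var = μ(1−μ)/(s+1), so s+1 = (0.51×0.49)/0.0841 = 2.9715 and s = 1.9715.
a = μs = 1.01, b = (1−μ)s = 0.97.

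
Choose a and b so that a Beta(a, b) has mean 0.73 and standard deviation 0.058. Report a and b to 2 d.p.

a = 42.04, b = 15.55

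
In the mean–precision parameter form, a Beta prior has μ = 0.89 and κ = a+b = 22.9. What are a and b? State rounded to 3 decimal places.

a = 20.381, b = 2.519

a = μκ = 0.89×22.9 = 20.381 and b = (1−μ)κ = 0.11×22.9 = 2.519.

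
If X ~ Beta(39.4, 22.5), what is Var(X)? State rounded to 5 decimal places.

α+β = 61.9 and αβ = 886.50, so Var = αβ/[(α+β)²(α+β+1)] = 886.50/241008.269 = 0.00368.

0.00368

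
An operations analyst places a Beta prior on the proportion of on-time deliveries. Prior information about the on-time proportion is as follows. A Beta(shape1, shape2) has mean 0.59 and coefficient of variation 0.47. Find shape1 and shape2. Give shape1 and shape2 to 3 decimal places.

Var = (CV·μ)² = (0.47×0.59)² = 0.076895.
shape1+shape2 = μ(1−μ)/Var − 1 = 0.2419/0.076895 − 1 = 2.1458.
Thus shape1 = 0.59·2.1458 = 1.266 and shape2 = 0.41·2.1458 = 0.880.

shape1 = 1.266, shape2 = 0.880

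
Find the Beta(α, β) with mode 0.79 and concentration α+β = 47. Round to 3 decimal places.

α = 36.550, β = 10.450

For α,β>1 the mode is (α−1)/(α+β−2), so α = mode·(κ−2)+1 = 0.79×45+1 = 36.550.
And β = (1−mode)·(κ−2)+1 = 0.21×45+1 = 10.450.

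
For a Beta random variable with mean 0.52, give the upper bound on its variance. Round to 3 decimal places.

0.250

For fixed mean μ the Beta variance is μ(1−μ)/(α+β+1), increasing as α+β decreases.
Its least upper bound (not attained) is μ(1−μ) = 0.52·0.48 = 0.250.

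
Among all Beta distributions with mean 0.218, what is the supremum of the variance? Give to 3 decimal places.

0.170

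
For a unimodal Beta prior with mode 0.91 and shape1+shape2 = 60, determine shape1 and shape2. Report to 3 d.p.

shape1 = 53.780, shape2 = 6.220

For shape1,shape2>1 the mode is (shape1−1)/(shape1+shape2−2), so shape1 = mode·(κ−2)+1 = 0.91×58+1 = 53.780.
And shape2 = (1−mode)·(κ−2)+1 = 0.09×58+1 = 6.220.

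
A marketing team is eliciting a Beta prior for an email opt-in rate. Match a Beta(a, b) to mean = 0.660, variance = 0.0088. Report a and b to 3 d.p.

Let s = a+b. The Beta variance is μ(1−μ)/(s+1).
So s+1 = μ(1−μ)/σ² = (0.660×0.340)/0.0088 = 0.224400/0.0088 = 25.5000, giving s = 24.5000.
Then a = μs = 0.660×24.5000 = 16.170 and b = (1−μ)s = 0.340×24.5000 = 8.330.

a = 16.170, b = 8.330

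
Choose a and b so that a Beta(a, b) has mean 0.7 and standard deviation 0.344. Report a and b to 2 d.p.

Variance = 0.344² = 0.118336. The moment-matching identity a+b = μ(1−μ)/Var − 1 gives
a+b = 0.21/0.118336 − 1 = 0.7746, so a = μ·0.7746 = 0.54 and b = (1−μ)·0.7746 = 0.23.

a = 0.54, b = 0.23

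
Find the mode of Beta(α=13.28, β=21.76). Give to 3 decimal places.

0.372

The density x^(α−1)(1−x)^(β−1) is maximised at (α−1)/(α+β−2) = 12.28/33.04 = 0.372.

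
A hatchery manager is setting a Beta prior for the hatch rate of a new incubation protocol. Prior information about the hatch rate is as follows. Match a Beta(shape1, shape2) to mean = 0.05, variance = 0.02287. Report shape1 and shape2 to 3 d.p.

shape1 = 0.054, shape2 = 1.023

Write ν = shape1+shape2; then shape1 = μν and Var = μ(1−μ)/(ν+1).
ν = μ(1−μ)/Var − 1 = 0.0475/0.02287 − 1 = 1.0770.
shape1 = 0.05·1.0770 = 0.054, shape2 = 0.95·1.0770 = 1.023.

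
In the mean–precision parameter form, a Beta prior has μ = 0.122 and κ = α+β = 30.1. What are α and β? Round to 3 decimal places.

α = μκ = 0.122×30.1 = 3.672 and β = (1−μ)κ = 0.878×30.1 = 26.428.

α = 3.672, β = 26.428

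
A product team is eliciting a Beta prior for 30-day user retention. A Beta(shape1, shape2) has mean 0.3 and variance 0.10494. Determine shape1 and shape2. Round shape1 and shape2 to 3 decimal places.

By moment matching, shape1+shape2 = μ(1−μ)/σ² − 1 = (0.3·0.7)/0.10494 − 1 = 2.0011 − 1 = 1.0011.
Since shape1/(shape1+shape2) = μ, shape1 = 0.3·1.0011 = 0.300 and shape2 = 0.7·1.0011 = 0.701.

shape1 = 0.300, shape2 = 0.701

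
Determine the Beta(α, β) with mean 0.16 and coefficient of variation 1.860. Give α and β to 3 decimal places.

σ = CV·μ = 1.860×0.16 = 0.29760, so σ² = 0.088566.
s+1 = μ(1−μ)/σ² = 0.1344/0.088566 = 1.5175, so s = α+β = 0.5175.
α = μs = 0.083, β = (1−μ)s = 0.435.

α = 0.083, β = 0.435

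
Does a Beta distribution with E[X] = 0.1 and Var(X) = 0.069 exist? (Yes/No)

Yes

For any Beta, Var(X) < E[X]·(1−E[X]).
Here μ(1−μ) = 0.1×0.9 = 0.09, and 0.069 < 0.09.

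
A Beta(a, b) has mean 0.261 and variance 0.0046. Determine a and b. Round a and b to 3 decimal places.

a = 10.683, b = 30.247

By moment matching, a+b = μ(1−μ)/σ² − 1 = (0.261·0.739)/0.0046 − 1 = 41.9302 − 1 = 40.9302.
Since a/(a+b) = μ, a = 0.261·40.9302 = 10.683 and b = 0.739·40.9302 = 30.247.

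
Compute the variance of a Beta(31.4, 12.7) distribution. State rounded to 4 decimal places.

μ = 31.4/44.1 = 0.712018; Var = μ(1−μ)/(α+β+1) = 0.2050483/45.1 = 0.0045.

0.0045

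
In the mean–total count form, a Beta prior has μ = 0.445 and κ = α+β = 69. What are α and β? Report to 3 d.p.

α = 30.705, β = 38.295

α = μκ = 0.445×69 = 30.705 and β = (1−μ)κ = 0.555×69 = 38.295.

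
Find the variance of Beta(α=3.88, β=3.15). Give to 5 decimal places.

0.03080

α+β = 7.03 and αβ = 12.2220, so Var = αβ/[(α+β)²(α+β+1)] = 12.2220/396.849827 = 0.03080.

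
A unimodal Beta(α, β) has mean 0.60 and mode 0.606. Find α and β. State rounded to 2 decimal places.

α = 21.20, β = 14.13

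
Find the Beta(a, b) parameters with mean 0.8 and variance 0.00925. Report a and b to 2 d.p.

a = 13.04, b = 3.26

Let s = a+b. The Beta variance is μ(1−μ)/(s+1).
So s+1 = μ(1−μ)/σ² = (0.8×0.2)/0.00925 = 0.16/0.00925 = 17.2973, giving s = 16.2973.
Then a = μs = 0.8×16.2973 = 13.04 and b = (1−μ)s = 0.2×16.2973 = 3.26.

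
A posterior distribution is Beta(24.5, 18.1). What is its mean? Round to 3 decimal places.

0.575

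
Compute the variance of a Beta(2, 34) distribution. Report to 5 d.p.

0.00142

μ = 2/36 = 0.055556; Var = μ(1−μ)/(α+β+1) = 0.0524691/37 = 0.00142.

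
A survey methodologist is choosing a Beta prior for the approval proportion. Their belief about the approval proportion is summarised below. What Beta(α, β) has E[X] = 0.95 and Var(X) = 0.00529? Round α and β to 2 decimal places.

Let s = α+β. The Beta variance is μ(1−μ)/(s+1).
So s+1 = μ(1−μ)/σ² = (0.95×0.05)/0.00529 = 0.0475/0.00529 = 8.9792, giving s = 7.9792.
Then α = μs = 0.95×7.9792 = 7.58 and β = (1−μ)s = 0.05×7.9792 = 0.40.

α = 7.58, β = 0.40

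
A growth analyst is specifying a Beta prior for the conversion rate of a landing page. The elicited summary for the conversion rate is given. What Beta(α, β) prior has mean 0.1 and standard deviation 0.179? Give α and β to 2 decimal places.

σ² = 0.179² = 0.032041.
With s = α+β, Var = μ(1−μ)/(s+1), so s+1 = (0.1×0.9)/0.032041 = 2.8089 and s = 1.8089.
α = μs = 0.18, β = (1−μ)s = 1.63.

α = 0.18, β = 1.63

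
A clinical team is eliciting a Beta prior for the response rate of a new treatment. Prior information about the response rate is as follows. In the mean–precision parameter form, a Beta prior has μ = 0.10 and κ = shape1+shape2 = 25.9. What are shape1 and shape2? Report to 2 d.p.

shape1 = 2.59, shape2 = 23.31

Split κ in proportion μ : (1−μ): shape1 = 0.10·25.9 = 2.59, shape2 = 25.9 − 2.59 = 23.31.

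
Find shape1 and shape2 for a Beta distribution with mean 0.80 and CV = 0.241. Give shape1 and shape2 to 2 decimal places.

shape1 = 2.64, shape2 = 0.66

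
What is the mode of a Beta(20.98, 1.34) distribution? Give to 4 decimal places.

0.9833

With α,β > 1, mode = (α−1)/(α+β−2) = 19.98/20.32 = 0.9833.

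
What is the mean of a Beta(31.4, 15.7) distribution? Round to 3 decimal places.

The Beta mean is α/(α+β) = 31.4/(31.4+15.7) = 0.667.

0.667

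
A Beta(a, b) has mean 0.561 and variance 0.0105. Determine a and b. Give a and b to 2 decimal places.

Write ν = a+b; then a = μν and Var = μ(1−μ)/(ν+1).
ν = μ(1−μ)/Var − 1 = 0.246279/0.0105 − 1 = 22.4551.
a = 0.561·22.4551 = 12.60, b = 0.439·22.4551 = 9.86.

a = 12.60, b = 9.86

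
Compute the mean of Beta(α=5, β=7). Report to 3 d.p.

E[X] = α/(α+β) = 5/12 = 0.417.

0.417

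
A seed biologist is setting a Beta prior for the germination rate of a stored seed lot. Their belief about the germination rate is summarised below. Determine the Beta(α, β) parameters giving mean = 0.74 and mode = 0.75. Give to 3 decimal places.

With s = α+β: μ = α/s and mode = (α−1)/(s−2). Eliminating α = μs,
μs − 1 = m(s−2) ⇒ s(μ−m) = 1−2m ⇒ s = -0.50/-0.01 = 50.0000.
So α = μs = 37.000, β = (1−μ)s = 13.000.

α = 37.000, β = 13.000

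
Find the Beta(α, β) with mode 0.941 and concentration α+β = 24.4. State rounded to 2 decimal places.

For α,β>1 the mode is (α−1)/(α+β−2), so α = mode·(κ−2)+1 = 0.941×22.4+1 = 22.08.
And β = (1−mode)·(κ−2)+1 = 0.059×22.4+1 = 2.32.

α = 22.08, β = 2.32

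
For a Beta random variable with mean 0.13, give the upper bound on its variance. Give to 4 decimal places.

0.1131

For fixed mean μ the Beta variance is μ(1−μ)/(α+β+1), increasing as α+β decreases.
Its least upper bound (not attained) is μ(1−μ) = 0.13·0.87 = 0.1131.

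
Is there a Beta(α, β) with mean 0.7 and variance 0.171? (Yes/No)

The Beta variance bound is σ² < μ(1−μ).
Here μ(1−μ) = 0.7×0.3 = 0.21, and 0.171 < 0.21.

Yes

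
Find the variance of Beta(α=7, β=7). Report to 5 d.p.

Var = αβ/[(α+β)²(α+β+1)] = (7×7)/(14²×15) = 49/2940 = 0.01667.

0.01667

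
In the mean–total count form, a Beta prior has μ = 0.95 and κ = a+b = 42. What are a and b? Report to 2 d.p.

a = 39.90, b = 2.10

a = μκ = 0.95×42 = 39.90 and b = (1−μ)κ = 0.05×42 = 2.10.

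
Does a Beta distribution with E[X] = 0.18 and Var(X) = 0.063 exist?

Yes

For any Beta, Var(X) < E[X]·(1−E[X]).
Here μ(1−μ) = 0.18×0.82 = 0.1476, and 0.063 < 0.1476.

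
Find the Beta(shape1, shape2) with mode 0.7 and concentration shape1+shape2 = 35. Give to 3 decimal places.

shape1 = 24.100, shape2 = 10.900

Mode = (shape1−1)/(κ−2) with κ = shape1+shape2, so shape1−1 = 0.7·33 = 23.100.
shape1 = 24.100; shape2 = κ − shape1 = 10.900.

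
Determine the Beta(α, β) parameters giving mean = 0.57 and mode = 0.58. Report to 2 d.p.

With s = α+β: μ = α/s and mode = (α−1)/(s−2). Eliminating α = μs,
μs − 1 = m(s−2) ⇒ s(μ−m) = 1−2m ⇒ s = -0.16/-0.01 = 16.0000.
So α = μs = 9.12, β = (1−μ)s = 6.88.

α = 9.12, β = 6.88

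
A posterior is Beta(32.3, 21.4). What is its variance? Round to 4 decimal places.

μ = 32.3/53.7 = 0.601490; Var = μ(1−μ)/(α+β+1) = 0.2396998/54.7 = 0.0044.

0.0044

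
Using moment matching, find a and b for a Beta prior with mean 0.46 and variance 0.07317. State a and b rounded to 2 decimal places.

Let s = a+b. The Beta variance is μ(1−μ)/(s+1).
So s+1 = μ(1−μ)/σ² = (0.46×0.54)/0.07317 = 0.2484/0.07317 = 3.3948, giving s = 2.3948.
Then a = μs = 0.46×2.3948 = 1.10 and b = (1−μ)s = 0.54×2.3948 = 1.29.

a = 1.10, b = 1.29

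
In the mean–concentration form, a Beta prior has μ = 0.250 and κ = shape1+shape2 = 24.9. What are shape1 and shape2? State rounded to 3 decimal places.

Split κ in proportion μ : (1−μ): shape1 = 0.250·24.9 = 6.225, shape2 = 24.9 − 6.225 = 18.675.

shape1 = 6.225, shape2 = 18.675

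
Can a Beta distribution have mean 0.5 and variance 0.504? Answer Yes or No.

No

For any Beta, Var(X) < E[X]·(1−E[X]).
Here μ(1−μ) = 0.5×0.5 = 0.25, and 0.504 ≥ 0.25.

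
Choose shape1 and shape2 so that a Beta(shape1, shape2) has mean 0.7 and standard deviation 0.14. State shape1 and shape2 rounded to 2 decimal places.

First σ² = 0.0196. Setting shape1 = μn, shape2 = (1−μ)n with n = shape1+shape2,
μ(1−μ)/(n+1) = 0.0196 ⇒ n+1 = 0.21/0.0196 = 10.7143 ⇒ n = 9.7143.
Hence shape1 = 0.7×9.7143 = 6.80, shape2 = 0.3×9.7143 = 2.91.

shape1 = 6.80, shape2 = 2.91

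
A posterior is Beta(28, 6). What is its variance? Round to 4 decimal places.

0.0042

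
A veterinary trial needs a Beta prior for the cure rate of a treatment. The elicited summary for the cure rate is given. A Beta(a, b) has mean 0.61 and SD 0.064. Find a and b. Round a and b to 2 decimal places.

First σ² = 0.004096. Setting a = μn, b = (1−μ)n with n = a+b,
μ(1−μ)/(n+1) = 0.004096 ⇒ n+1 = 0.2379/0.004096 = 58.0811 ⇒ n = 57.0811.
Hence a = 0.61×57.0811 = 34.82, b = 0.39×57.0811 = 22.26.

a = 34.82, b = 22.26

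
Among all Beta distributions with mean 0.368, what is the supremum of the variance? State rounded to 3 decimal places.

For fixed mean μ the Beta variance is μ(1−μ)/(α+β+1), increasing as α+β decreases.
Its least upper bound (not attained) is μ(1−μ) = 0.368·0.632 = 0.233.

0.233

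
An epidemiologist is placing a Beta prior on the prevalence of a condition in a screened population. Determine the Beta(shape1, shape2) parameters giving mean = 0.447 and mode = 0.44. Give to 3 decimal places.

With s = shape1+shape2: μ = shape1/s and mode = (shape1−1)/(s−2). Eliminating shape1 = μs,
μs − 1 = m(s−2) ⇒ s(μ−m) = 1−2m ⇒ s = 0.12/0.007 = 17.1429.
So shape1 = μs = 7.663, shape2 = (1−μ)s = 9.480.

shape1 = 7.663, shape2 = 9.480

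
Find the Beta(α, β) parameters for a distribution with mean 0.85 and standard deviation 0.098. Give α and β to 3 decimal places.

α = 10.434, β = 1.841

First σ² = 0.009604. Setting α = μn, β = (1−μ)n with n = α+β,
μ(1−μ)/(n+1) = 0.009604 ⇒ n+1 = 0.1275/0.009604 = 13.2757 ⇒ n = 12.2757.
Hence α = 0.85×12.2757 = 10.434, β = 0.15×12.2757 = 1.841.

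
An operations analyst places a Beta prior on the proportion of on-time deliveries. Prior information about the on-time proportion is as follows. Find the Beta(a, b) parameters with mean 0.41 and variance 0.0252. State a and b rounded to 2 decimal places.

Write ν = a+b; then a = μν and Var = μ(1−μ)/(ν+1).
ν = μ(1−μ)/Var − 1 = 0.2419/0.0252 − 1 = 8.5992.
a = 0.41·8.5992 = 3.53, b = 0.59·8.5992 = 5.07.

a = 3.53, b = 5.07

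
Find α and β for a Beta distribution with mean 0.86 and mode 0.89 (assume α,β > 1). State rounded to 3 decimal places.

With s = α+β: μ = α/s and mode = (α−1)/(s−2). Eliminating α = μs,
μs − 1 = m(s−2) ⇒ s(μ−m) = 1−2m ⇒ s = -0.78/-0.03 = 26.0000.
So α = μs = 22.360, β = (1−μ)s = 3.640.

α = 22.360, β = 3.640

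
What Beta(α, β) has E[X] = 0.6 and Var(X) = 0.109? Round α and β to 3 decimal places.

Write ν = α+β; then α = μν and Var = μ(1−μ)/(ν+1).
ν = μ(1−μ)/Var − 1 = 0.24/0.109 − 1 = 1.2018.
α = 0.6·1.2018 = 0.721, β = 0.4·1.2018 = 0.481.

α = 0.721, β = 0.481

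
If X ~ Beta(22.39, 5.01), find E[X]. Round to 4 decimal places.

0.8172

E[X] = α/(α+β) = 22.39/27.40 = 0.8172.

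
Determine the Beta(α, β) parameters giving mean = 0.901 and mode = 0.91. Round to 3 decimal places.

α = 82.091, β = 9.020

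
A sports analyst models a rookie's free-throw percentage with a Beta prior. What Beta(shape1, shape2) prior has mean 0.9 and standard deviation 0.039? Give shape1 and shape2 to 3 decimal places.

shape1 = 52.354, shape2 = 5.817

σ² = 0.039² = 0.001521.
With s = shape1+shape2, Var = μ(1−μ)/(s+1), so s+1 = (0.9×0.1)/0.001521 = 59.1716 and s = 58.1716.
shape1 = μs = 52.354, shape2 = (1−μ)s = 5.817.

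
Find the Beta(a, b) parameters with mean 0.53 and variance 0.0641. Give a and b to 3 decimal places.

a = 1.530, b = 1.356

By moment matching, a+b = μ(1−μ)/σ² − 1 = (0.53·0.47)/0.0641 − 1 = 3.8861 − 1 = 2.8861.
Since a/(a+b) = μ, a = 0.53·2.8861 = 1.530 and b = 0.47·2.8861 = 1.356.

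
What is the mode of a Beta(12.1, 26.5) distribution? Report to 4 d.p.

0.3033

The density x^(α−1)(1−x)^(β−1) is maximised at (α−1)/(α+β−2) = 11.1/36.6 = 0.3033.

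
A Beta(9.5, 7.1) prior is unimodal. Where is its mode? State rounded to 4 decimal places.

The density x^(α−1)(1−x)^(β−1) is maximised at (α−1)/(α+β−2) = 8.5/14.6 = 0.5822.

0.5822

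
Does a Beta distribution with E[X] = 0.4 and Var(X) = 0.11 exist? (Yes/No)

Yes

A Beta with mean μ has variance μ(1−μ)/(α+β+1) < μ(1−μ).
Here μ(1−μ) = 0.4×0.6 = 0.24, and 0.11 < 0.24.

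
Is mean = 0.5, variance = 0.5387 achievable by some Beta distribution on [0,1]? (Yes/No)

The Beta variance bound is σ² < μ(1−μ).
Here μ(1−μ) = 0.5×0.5 = 0.25, and 0.5387 ≥ 0.25.

No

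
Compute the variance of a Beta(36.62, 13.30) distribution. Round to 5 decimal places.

0.00384

α+β = 49.92 and αβ = 487.0460, so Var = αβ/[(α+β)²(α+β+1)] = 487.0460/126892.965888 = 0.00384.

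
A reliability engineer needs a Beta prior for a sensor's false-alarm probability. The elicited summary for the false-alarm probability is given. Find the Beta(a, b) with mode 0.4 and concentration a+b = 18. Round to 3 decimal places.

a = 7.400, b = 10.600

For a,b>1 the mode is (a−1)/(a+b−2), so a = mode·(κ−2)+1 = 0.4×16+1 = 7.400.
And b = (1−mode)·(κ−2)+1 = 0.6×16+1 = 10.600.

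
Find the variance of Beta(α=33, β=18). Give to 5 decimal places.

α+β = 51 and αβ = 594, so Var = αβ/[(α+β)²(α+β+1)] = 594/135252 = 0.00439.

0.00439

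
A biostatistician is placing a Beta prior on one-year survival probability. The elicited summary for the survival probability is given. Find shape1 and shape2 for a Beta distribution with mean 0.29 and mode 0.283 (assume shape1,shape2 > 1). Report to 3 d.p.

shape1 = 17.980, shape2 = 44.020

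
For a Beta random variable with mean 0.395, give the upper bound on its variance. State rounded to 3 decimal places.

For fixed mean μ the Beta variance is μ(1−μ)/(α+β+1), increasing as α+β decreases.
Its least upper bound (not attained) is μ(1−μ) = 0.395·0.605 = 0.239.

0.239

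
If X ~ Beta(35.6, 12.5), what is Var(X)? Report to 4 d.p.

α+β = 48.1 and αβ = 445.00, so Var = αβ/[(α+β)²(α+β+1)] = 445.00/113598.251 = 0.0039.

0.0039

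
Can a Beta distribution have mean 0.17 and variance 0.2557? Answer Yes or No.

No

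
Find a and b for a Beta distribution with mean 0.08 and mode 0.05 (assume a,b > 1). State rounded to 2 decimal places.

Let s = a+b. Mean gives a = μs = 0.08s; mode gives (a−1)/(s−2) = 0.05.
Substituting: 0.08s − 1 = 0.05(s−2) = 0.05s − 0.10, so 0.03s = 0.90 and s = 30.0000.
Then a = 0.08×30.0000 = 2.40 and b = s−a = 27.60.

a = 2.40, b = 27.60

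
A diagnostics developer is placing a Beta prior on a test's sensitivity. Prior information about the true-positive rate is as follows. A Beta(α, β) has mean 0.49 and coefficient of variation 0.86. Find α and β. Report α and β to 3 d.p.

σ = CV·μ = 0.86×0.49 = 0.42140, so σ² = 0.177578.
s+1 = μ(1−μ)/σ² = 0.2499/0.177578 = 1.4073, so s = α+β = 0.4073.
α = μs = 0.200, β = (1−μ)s = 0.208.

α = 0.200, β = 0.208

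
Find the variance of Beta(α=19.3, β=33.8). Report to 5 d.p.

0.00428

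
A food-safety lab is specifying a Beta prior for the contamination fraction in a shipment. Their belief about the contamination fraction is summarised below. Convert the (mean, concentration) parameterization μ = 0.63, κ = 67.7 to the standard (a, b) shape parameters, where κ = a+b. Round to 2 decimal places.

a = 42.65, b = 25.05

a = μκ = 0.63×67.7 = 42.65 and b = (1−μ)κ = 0.37×67.7 = 25.05.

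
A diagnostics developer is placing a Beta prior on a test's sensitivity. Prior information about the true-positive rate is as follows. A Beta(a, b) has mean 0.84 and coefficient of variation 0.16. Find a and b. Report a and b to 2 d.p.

Var = (CV·μ)² = (0.16×0.84)² = 0.018063.
a+b = μ(1−μ)/Var − 1 = 0.1344/0.018063 − 1 = 6.4405.
Thus a = 0.84·6.4405 = 5.41 and b = 0.16·6.4405 = 1.03.

a = 5.41, b = 1.03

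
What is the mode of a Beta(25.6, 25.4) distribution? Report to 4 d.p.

0.5020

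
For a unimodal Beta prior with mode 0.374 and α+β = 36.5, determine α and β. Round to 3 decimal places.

Mode = (α−1)/(κ−2) with κ = α+β, so α−1 = 0.374·34.5 = 12.903.
α = 13.903; β = κ − α = 22.597.

α = 13.903, β = 22.597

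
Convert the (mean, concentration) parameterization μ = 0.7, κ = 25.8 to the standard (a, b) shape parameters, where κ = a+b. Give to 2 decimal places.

a = 18.06, b = 7.74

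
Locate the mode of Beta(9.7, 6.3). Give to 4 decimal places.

0.6214

With α,β > 1, mode = (α−1)/(α+β−2) = 8.7/14.0 = 0.6214.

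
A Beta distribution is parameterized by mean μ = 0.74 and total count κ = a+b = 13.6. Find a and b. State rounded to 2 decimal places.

Split κ in proportion μ : (1−μ): a = 0.74·13.6 = 10.06, b = 13.6 − 10.06 = 3.54.

a = 10.06, b = 3.54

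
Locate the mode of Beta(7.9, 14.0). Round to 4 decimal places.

With α,β > 1, mode = (α−1)/(α+β−2) = 6.9/19.9 = 0.3467.

0.3467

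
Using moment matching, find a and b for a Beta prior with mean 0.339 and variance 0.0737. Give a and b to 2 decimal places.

a = 0.69, b = 1.35

Write ν = a+b; then a = μν and Var = μ(1−μ)/(ν+1).
ν = μ(1−μ)/Var − 1 = 0.224079/0.0737 − 1 = 2.0404.
a = 0.339·2.0404 = 0.69, b = 0.661·2.0404 = 1.35.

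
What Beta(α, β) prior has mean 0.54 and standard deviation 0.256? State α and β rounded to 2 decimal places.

α = 1.51, β = 1.28

Variance = 0.256² = 0.065536. The moment-matching identity α+β = μ(1−μ)/Var − 1 gives
α+β = 0.2484/0.065536 − 1 = 2.7903, so α = μ·2.7903 = 1.51 and β = (1−μ)·2.7903 = 1.28.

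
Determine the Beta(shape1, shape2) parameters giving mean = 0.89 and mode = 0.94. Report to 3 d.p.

With s = shape1+shape2: μ = shape1/s and mode = (shape1−1)/(s−2). Eliminating shape1 = μs,
μs − 1 = m(s−2) ⇒ s(μ−m) = 1−2m ⇒ s = -0.88/-0.05 = 17.6000.
So shape1 = μs = 15.664, shape2 = (1−μ)s = 1.936.

shape1 = 15.664, shape2 = 1.936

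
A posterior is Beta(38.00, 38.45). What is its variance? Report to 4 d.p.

0.0032

μ = 38.00/76.45 = 0.497057; Var = μ(1−μ)/(α+β+1) = 0.2499913/77.45 = 0.0032.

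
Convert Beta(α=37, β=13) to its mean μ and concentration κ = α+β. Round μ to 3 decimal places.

κ = α+β = 37+13 = 50; μ = α/κ = 37/50 = 0.740.

μ = 0.740, κ = 50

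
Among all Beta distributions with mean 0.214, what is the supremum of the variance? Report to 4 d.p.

0.1682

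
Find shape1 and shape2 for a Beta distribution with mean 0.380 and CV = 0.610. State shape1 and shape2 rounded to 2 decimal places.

Var = (CV·μ)² = (0.610×0.380)² = 0.053731.
shape1+shape2 = μ(1−μ)/Var − 1 = 0.235600/0.053731 − 1 = 3.3848.
Thus shape1 = 0.380·3.3848 = 1.29 and shape2 = 0.620·3.3848 = 2.10.

shape1 = 1.29, shape2 = 2.10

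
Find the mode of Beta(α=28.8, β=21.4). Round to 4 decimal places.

0.5768

With α,β > 1, mode = (α−1)/(α+β−2) = 27.8/48.2 = 0.5768.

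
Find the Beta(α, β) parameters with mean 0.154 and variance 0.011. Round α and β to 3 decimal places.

α = 1.670, β = 9.174

Write ν = α+β; then α = μν and Var = μ(1−μ)/(ν+1).
ν = μ(1−μ)/Var − 1 = 0.130284/0.011 − 1 = 10.8440.
α = 0.154·10.8440 = 1.670, β = 0.846·10.8440 = 9.174.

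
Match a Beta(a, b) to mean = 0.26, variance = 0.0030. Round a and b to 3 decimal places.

Let s = a+b. The Beta variance is μ(1−μ)/(s+1).
So s+1 = μ(1−μ)/σ² = (0.26×0.74)/0.0030 = 0.1924/0.0030 = 64.1333, giving s = 63.1333.
Then a = μs = 0.26×63.1333 = 16.415 and b = (1−μ)s = 0.74×63.1333 = 46.719.

a = 16.415, b = 46.719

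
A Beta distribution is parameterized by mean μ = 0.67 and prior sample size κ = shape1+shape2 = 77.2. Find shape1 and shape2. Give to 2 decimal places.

shape1 = μκ = 0.67×77.2 = 51.72 and shape2 = (1−μ)κ = 0.33×77.2 = 25.48.

shape1 = 51.72, shape2 = 25.48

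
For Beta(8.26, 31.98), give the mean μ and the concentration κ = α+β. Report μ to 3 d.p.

κ = α+β = 8.26+31.98 = 40.24; μ = α/κ = 8.26/40.24 = 0.205.

μ = 0.205, κ = 40.24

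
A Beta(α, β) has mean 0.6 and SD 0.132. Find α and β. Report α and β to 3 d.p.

Variance = 0.132² = 0.017424. The moment-matching identity α+β = μ(1−μ)/Var − 1 gives
α+β = 0.24/0.017424 − 1 = 12.7741, so α = μ·12.7741 = 7.664 and β = (1−μ)·12.7741 = 5.110.

α = 7.664, β = 5.110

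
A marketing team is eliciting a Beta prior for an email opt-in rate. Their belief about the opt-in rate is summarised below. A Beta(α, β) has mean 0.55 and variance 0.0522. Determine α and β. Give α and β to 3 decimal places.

α = 2.058, β = 1.684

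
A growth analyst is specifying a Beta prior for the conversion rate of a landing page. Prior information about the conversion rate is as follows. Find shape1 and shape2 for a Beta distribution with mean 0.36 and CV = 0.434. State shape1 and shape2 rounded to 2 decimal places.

shape1 = 3.04, shape2 = 5.40

σ = CV·μ = 0.434×0.36 = 0.15624, so σ² = 0.024411.
s+1 = μ(1−μ)/σ² = 0.2304/0.024411 = 9.4384, so s = shape1+shape2 = 8.4384.
shape1 = μs = 3.04, shape2 = (1−μ)s = 5.40.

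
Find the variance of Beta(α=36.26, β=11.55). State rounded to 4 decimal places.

μ = 36.26/47.81 = 0.758419; Var = μ(1−μ)/(α+β+1) = 0.1832198/48.81 = 0.0038.

0.0038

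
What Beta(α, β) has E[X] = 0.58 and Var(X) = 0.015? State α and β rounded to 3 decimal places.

α = 8.839, β = 6.401

By moment matching, α+β = μ(1−μ)/σ² − 1 = (0.58·0.42)/0.015 − 1 = 16.2400 − 1 = 15.2400.
Since α/(α+β) = μ, α = 0.58·15.2400 = 8.839 and β = 0.42·15.2400 = 6.401.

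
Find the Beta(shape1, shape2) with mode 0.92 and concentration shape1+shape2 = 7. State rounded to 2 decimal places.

Mode = (shape1−1)/(κ−2) with κ = shape1+shape2, so shape1−1 = 0.92·5 = 4.60.
shape1 = 5.60; shape2 = κ − shape1 = 1.40.

shape1 = 5.60, shape2 = 1.40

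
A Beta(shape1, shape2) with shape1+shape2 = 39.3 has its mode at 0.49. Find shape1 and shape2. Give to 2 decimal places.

Since the density peak of Beta(shape1,shape2) is at (shape1−1)/(shape1+shape2−2),
shape1 = 1 + 0.49(39.3−2) = 19.28 and shape2 = 39.3 − 19.28 = 20.02.

shape1 = 19.28, shape2 = 20.02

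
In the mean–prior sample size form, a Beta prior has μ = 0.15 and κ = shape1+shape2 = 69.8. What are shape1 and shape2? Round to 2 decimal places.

shape1 = μκ = 0.15×69.8 = 10.47 and shape2 = (1−μ)κ = 0.85×69.8 = 59.33.

shape1 = 10.47, shape2 = 59.33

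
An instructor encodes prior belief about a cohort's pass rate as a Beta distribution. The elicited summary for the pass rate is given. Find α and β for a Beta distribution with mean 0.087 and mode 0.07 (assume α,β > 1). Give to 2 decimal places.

With s = α+β: μ = α/s and mode = (α−1)/(s−2). Eliminating α = μs,
μs − 1 = m(s−2) ⇒ s(μ−m) = 1−2m ⇒ s = 0.86/0.017 = 50.5882.
So α = μs = 4.40, β = (1−μ)s = 46.19.

α = 4.40, β = 46.19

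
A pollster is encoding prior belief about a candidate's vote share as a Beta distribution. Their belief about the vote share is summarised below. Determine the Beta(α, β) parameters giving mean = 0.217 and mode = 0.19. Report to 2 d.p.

With s = α+β: μ = α/s and mode = (α−1)/(s−2). Eliminating α = μs,
μs − 1 = m(s−2) ⇒ s(μ−m) = 1−2m ⇒ s = 0.62/0.027 = 22.9630.
So α = μs = 4.98, β = (1−μ)s = 17.98.

α = 4.98, β = 17.98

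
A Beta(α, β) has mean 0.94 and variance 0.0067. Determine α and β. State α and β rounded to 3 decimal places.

α = 6.973, β = 0.445

By moment matching, α+β = μ(1−μ)/σ² − 1 = (0.94·0.06)/0.0067 − 1 = 8.4179 − 1 = 7.4179.
Since α/(α+β) = μ, α = 0.94·7.4179 = 6.973 and β = 0.06·7.4179 = 0.445.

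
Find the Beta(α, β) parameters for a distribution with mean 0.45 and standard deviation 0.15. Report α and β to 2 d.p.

α = 4.50, β = 5.50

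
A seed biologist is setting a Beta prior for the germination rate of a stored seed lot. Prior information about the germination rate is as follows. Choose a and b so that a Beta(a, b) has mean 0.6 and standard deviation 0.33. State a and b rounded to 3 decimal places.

a = 0.722, b = 0.482

First σ² = 0.1089. Setting a = μn, b = (1−μ)n with n = a+b,
μ(1−μ)/(n+1) = 0.1089 ⇒ n+1 = 0.24/0.1089 = 2.2039 ⇒ n = 1.2039.
Hence a = 0.6×1.2039 = 0.722, b = 0.4×1.2039 = 0.482.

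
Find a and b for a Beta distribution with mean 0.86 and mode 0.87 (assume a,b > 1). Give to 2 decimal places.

a = 63.64, b = 10.36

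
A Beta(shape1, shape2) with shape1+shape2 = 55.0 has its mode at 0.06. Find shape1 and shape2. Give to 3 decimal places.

shape1 = 4.180, shape2 = 50.820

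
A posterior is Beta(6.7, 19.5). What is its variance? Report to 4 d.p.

μ = 6.7/26.2 = 0.255725; Var = μ(1−μ)/(α+β+1) = 0.1903298/27.2 = 0.0070.

0.0070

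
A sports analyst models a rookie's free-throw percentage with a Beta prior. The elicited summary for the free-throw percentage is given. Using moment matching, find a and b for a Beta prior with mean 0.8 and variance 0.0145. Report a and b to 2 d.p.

a = 8.03, b = 2.01

Let s = a+b. The Beta variance is μ(1−μ)/(s+1).
So s+1 = μ(1−μ)/σ² = (0.8×0.2)/0.0145 = 0.16/0.0145 = 11.0345, giving s = 10.0345.
Then a = μs = 0.8×10.0345 = 8.03 and b = (1−μ)s = 0.2×10.0345 = 2.01.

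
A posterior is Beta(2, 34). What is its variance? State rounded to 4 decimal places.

Var = αβ/[(α+β)²(α+β+1)] = (2×34)/(36²×37) = 68/47952 = 0.0014.

0.0014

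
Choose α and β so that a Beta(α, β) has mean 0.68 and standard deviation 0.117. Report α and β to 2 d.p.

α = 10.13, β = 4.77

σ² = 0.117² = 0.013689.
With s = α+β, Var = μ(1−μ)/(s+1), so s+1 = (0.68×0.32)/0.013689 = 15.8960 and s = 14.8960.
α = μs = 10.13, β = (1−μ)s = 4.77.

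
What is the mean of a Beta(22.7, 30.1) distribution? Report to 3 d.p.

E[X] = α/(α+β) = 22.7/52.8 = 0.430.

0.430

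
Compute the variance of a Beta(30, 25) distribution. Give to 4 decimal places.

0.0044

Var = αβ/[(α+β)²(α+β+1)] = (30×25)/(55²×56) = 750/169400 = 0.0044.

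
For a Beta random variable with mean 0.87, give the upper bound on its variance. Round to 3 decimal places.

0.113

For fixed mean μ the Beta variance is μ(1−μ)/(α+β+1), increasing as α+β decreases.
Its least upper bound (not attained) is μ(1−μ) = 0.87·0.13 = 0.113.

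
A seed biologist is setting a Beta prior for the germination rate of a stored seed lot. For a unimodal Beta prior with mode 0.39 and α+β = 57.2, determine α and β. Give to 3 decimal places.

For α,β>1 the mode is (α−1)/(α+β−2), so α = mode·(κ−2)+1 = 0.39×55.2+1 = 22.528.
And β = (1−mode)·(κ−2)+1 = 0.61×55.2+1 = 34.672.

α = 22.528, β = 34.672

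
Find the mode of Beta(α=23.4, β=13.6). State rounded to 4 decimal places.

0.6400

With α,β > 1, mode = (α−1)/(α+β−2) = 22.4/35.0 = 0.6400.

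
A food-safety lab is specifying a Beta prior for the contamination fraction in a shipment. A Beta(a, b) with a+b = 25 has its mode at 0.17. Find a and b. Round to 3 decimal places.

a = 4.910, b = 20.090

Mode = (a−1)/(κ−2) with κ = a+b, so a−1 = 0.17·23 = 3.910.
a = 4.910; b = κ − a = 20.090.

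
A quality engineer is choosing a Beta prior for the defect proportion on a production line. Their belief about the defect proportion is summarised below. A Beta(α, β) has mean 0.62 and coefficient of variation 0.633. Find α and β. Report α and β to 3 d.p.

α = 0.328, β = 0.201

Var = (CV·μ)² = (0.633×0.62)² = 0.154025.
α+β = μ(1−μ)/Var − 1 = 0.2356/0.154025 − 1 = 0.5296.
Thus α = 0.62·0.5296 = 0.328 and β = 0.38·0.5296 = 0.201.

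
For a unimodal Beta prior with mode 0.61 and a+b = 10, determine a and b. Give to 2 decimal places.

a = 5.88, b = 4.12

Since the density peak of Beta(a,b) is at (a−1)/(a+b−2),
a = 1 + 0.61(10−2) = 5.88 and b = 10 − 5.88 = 4.12.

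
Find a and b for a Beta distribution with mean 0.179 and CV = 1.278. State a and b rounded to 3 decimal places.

Var = (CV·μ)² = (1.278×0.179)² = 0.052332.
a+b = μ(1−μ)/Var − 1 = 0.146959/0.052332 − 1 = 1.8082.
Thus a = 0.179·1.8082 = 0.324 and b = 0.821·1.8082 = 1.485.

a = 0.324, b = 1.485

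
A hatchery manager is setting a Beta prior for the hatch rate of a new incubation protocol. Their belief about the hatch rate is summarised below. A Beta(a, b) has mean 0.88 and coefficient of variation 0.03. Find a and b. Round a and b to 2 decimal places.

a = 132.45, b = 18.06

σ = CV·μ = 0.03×0.88 = 0.02640, so σ² = 0.000697.
s+1 = μ(1−μ)/σ² = 0.1056/0.000697 = 151.5152, so s = a+b = 150.5152.
a = μs = 132.45, b = (1−μ)s = 18.06.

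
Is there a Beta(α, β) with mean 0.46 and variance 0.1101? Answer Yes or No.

Yes

A Beta with mean μ has variance μ(1−μ)/(α+β+1) < μ(1−μ).
Here μ(1−μ) = 0.46×0.54 = 0.2484, and 0.1101 < 0.2484.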